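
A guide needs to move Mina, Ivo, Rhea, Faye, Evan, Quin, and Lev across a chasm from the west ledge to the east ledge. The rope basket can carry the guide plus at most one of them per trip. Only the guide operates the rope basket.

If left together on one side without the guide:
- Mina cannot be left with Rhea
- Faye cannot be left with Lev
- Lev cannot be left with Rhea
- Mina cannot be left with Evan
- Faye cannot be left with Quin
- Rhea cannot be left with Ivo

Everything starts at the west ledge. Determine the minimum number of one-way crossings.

impossible

Whatever the first load, the items left behind include a forbidden pair without the guide. No opening move is safe, so no plan exists.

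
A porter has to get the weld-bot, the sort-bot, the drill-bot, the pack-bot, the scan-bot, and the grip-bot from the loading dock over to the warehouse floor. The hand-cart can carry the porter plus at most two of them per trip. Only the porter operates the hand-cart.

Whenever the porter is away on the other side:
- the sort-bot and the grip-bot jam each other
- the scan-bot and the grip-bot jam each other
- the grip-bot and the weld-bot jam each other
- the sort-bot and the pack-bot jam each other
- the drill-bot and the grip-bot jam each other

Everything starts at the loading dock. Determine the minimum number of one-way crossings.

7

Counting alone: the porter can take at most 2 across per trip to the warehouse floor, so moving all 6 needs at least 3 loaded trips out, with a return between consecutive ones — at least 5 crossings.
The safety rule pushes this higher. Following every safe sequence of crossings, the most of the 6 that can be at the warehouse floor as the hand-cart arrives there on crossing 5 is 5 — never all 6.
So no plan with fewer than 7 crossings exists, and this one achieves 7:
1. Porter goes to the warehouse floor with the grip-bot and the sort-bot.
2. Porter goes back to the loading dock with the sort-bot.
3. Porter goes to the warehouse floor with the sort-bot and the weld-bot.
4. Porter goes back to the loading dock with the grip-bot.
5. Porter goes to the warehouse floor with the drill-bot and the scan-bot.
6. Porter goes back to the loading dock alone.
7. Porter goes to the warehouse floor with the grip-bot and the pack-bot.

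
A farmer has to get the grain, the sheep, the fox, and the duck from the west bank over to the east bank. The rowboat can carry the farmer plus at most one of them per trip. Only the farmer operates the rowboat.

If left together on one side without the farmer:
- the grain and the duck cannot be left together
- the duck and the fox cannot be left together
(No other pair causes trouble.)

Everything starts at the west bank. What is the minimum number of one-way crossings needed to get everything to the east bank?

Counting alone: the farmer can take at most 1 across per trip to the east bank, so moving all 4 needs at least 4 loaded trips out, with a return between consecutive ones — at least 7 crossings.
The safety rule pushes this higher. Following every safe sequence of crossings, the most of the 4 that can be at the east bank as the rowboat arrives there on crossing 7 is 3 — never all 4.
So no plan with fewer than 9 crossings exists, and this one achieves 9:
1. Farmer goes to the east bank with the duck.  [the west bank: the fox, the grain, the sheep | the east bank: the duck]
2. Farmer goes back to the west bank alone.  [the west bank: the fox, the grain, the sheep | the east bank: the duck]
3. Farmer goes to the east bank with the grain.  [the west bank: the fox, the sheep | the east bank: the duck, the grain]
4. Farmer goes back to the west bank with the duck.  [the west bank: the duck, the fox, the sheep | the east bank: the grain]
5. Farmer goes to the east bank with the fox.  [the west bank: the duck, the sheep | the east bank: the fox, the grain]
6. Farmer goes back to the west bank alone.  [the west bank: the duck, the sheep | the east bank: the fox, the grain]
7. Farmer goes to the east bank with the sheep.  [the west bank: the duck | the east bank: the fox, the grain, the sheep]
8. Farmer goes back to the west bank alone.  [the west bank: the duck | the east bank: the fox, the grain, the sheep]
9. Farmer goes to the east bank with the duck.  [the west bank: — | the east bank: the duck, the fox, the grain, the sheep]

9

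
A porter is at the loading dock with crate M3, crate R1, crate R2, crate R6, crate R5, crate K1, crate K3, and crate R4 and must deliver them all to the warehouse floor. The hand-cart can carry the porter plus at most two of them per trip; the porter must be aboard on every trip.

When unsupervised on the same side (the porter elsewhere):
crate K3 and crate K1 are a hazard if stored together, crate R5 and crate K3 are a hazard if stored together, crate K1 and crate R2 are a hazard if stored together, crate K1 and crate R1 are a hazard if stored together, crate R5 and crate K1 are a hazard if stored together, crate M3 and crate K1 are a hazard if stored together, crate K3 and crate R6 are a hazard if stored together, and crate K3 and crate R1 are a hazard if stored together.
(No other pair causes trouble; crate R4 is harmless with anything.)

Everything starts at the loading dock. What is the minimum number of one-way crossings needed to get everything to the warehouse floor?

Counting alone: the porter can take at most 2 across per trip to the warehouse floor, so moving all 8 needs at least 4 loaded trips out, with a return between consecutive ones — at least 7 crossings.
The safety rule pushes this higher. Following every safe sequence of crossings, the most of the 8 that can be at the warehouse floor as the hand-cart arrives there on crossings 7, 9, 11 is 5, 6, 7 respectively — never all 8.
So no plan with fewer than 13 crossings exists, and this one achieves 13:
1. Porter goes to the warehouse floor with crate K1 and crate K3.
2. Porter goes back to the loading dock with crate K1.
3. Porter goes to the warehouse floor with crate K1 and crate M3.
4. Porter goes back to the loading dock with crate K1.
5. Porter goes to the warehouse floor with crate K1 and crate R2.
6. Porter goes back to the loading dock with crate K1.
7. Porter goes to the warehouse floor with crate R1 and crate R5.
8. Porter goes back to the loading dock with crate K3.
9. Porter goes to the warehouse floor with crate K1 and crate R6.
10. Porter goes back to the loading dock with crate K1.
11. Porter goes to the warehouse floor with crate K1 and crate R4.
12. Porter goes back to the loading dock with crate K1.
13. Porter goes to the warehouse floor with crate K1 and crate K3.

13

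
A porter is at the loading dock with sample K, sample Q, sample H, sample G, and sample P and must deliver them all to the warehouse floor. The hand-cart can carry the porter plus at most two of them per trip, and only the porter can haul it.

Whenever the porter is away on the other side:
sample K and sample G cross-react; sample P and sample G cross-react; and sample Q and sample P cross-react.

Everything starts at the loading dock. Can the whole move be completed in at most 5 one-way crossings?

Yes

Yes — this plan uses 5 crossings (≤ 5):
1. Porter goes to the warehouse floor with sample K and sample P.  [the loading dock: sample G, sample H, sample Q | the warehouse floor: sample K, sample P]
2. Porter goes back to the loading dock alone.  [the loading dock: sample G, sample H, sample Q | the warehouse floor: sample K, sample P]
3. Porter goes to the warehouse floor with sample H.  [the loading dock: sample G, sample Q | the warehouse floor: sample H, sample K, sample P]
4. Porter goes back to the loading dock alone.  [the loading dock: sample G, sample Q | the warehouse floor: sample H, sample K, sample P]
5. Porter goes to the warehouse floor with sample G and sample Q.  [the loading dock: — | the warehouse floor: sample G, sample H, sample K, sample P, sample Q]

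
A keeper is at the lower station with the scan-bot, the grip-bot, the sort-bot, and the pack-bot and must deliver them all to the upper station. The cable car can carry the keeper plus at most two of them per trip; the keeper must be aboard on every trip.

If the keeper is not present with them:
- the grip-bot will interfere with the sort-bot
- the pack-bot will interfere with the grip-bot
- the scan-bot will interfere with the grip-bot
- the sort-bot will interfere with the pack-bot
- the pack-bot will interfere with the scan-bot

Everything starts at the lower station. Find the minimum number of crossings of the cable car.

5

Counting alone: the keeper can take at most 2 across per trip to the upper station, so moving all 4 needs at least 2 loaded trips out, with a return between consecutive ones — at least 3 crossings.
The safety rule pushes this higher. Following every safe sequence of crossings, the most of the 4 that can be at the upper station as the cable car arrives there on crossing 3 is 3 — never all 4.
So no plan with fewer than 5 crossings exists, and this one achieves 5:
1. Keeper goes to the upper station with the grip-bot and the pack-bot.
2. Keeper goes back to the lower station with the grip-bot.
3. Keeper goes to the upper station with the scan-bot and the sort-bot.
4. Keeper goes back to the lower station with the pack-bot.
5. Keeper goes to the upper station with the grip-bot and the pack-bot.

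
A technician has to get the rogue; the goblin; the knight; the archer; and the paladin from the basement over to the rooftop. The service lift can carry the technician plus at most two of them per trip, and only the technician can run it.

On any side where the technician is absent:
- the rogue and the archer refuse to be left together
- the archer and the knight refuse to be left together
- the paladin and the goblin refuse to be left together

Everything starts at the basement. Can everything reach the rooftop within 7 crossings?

Yes

Yes — this plan uses 5 crossings (≤ 7):
1. Technician goes to the rooftop with the archer and the goblin.  [the basement: the knight, the paladin, the rogue | the rooftop: the archer, the goblin]
2. Technician goes back to the basement alone.  [the basement: the knight, the paladin, the rogue | the rooftop: the archer, the goblin]
3. Technician goes to the rooftop with the knight and the rogue.  [the basement: the paladin | the rooftop: the archer, the goblin, the knight, the rogue]
4. Technician goes back to the basement with the archer.  [the basement: the archer, the paladin | the rooftop: the goblin, the knight, the rogue]
5. Technician goes to the rooftop with the archer and the paladin.  [the basement: — | the rooftop: the archer, the goblin, the knight, the paladin, the rogue]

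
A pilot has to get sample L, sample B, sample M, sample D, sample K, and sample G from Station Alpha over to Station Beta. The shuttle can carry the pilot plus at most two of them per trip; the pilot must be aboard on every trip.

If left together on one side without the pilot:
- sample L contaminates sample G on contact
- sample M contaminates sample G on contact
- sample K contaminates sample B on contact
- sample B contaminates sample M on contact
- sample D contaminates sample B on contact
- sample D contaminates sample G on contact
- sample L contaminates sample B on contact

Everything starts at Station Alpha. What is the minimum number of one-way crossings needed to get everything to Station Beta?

7

Counting alone: the pilot can take at most 2 across per trip to Station Beta, so moving all 6 needs at least 3 loaded trips out, with a return between consecutive ones — at least 5 crossings.
The safety rule pushes this higher. Following every safe sequence of crossings, the most of the 6 that can be at Station Beta as the shuttle arrives there on crossing 5 is 4 — never all 6.
So no plan with fewer than 7 crossings exists, and this one achieves 7:
1. Pilot goes to Station Beta with sample B and sample G.  [Station Alpha: sample D, sample K, sample L, sample M | Station Beta: sample B, sample G]
2. Pilot goes back to Station Alpha alone.  [Station Alpha: sample D, sample K, sample L, sample M | Station Beta: sample B, sample G]
3. Pilot goes to Station Beta with sample L and sample M.  [Station Alpha: sample D, sample K | Station Beta: sample B, sample G, sample L, sample M]
4. Pilot goes back to Station Alpha with sample B and sample G.  [Station Alpha: sample B, sample D, sample G, sample K | Station Beta: sample L, sample M]
5. Pilot goes to Station Beta with sample D and sample K.  [Station Alpha: sample B, sample G | Station Beta: sample D, sample K, sample L, sample M]
6. Pilot goes back to Station Alpha alone.  [Station Alpha: sample B, sample G | Station Beta: sample D, sample K, sample L, sample M]
7. Pilot goes to Station Beta with sample B and sample G.  [Station Alpha: — | Station Beta: sample B, sample D, sample G, sample K, sample L, sample M]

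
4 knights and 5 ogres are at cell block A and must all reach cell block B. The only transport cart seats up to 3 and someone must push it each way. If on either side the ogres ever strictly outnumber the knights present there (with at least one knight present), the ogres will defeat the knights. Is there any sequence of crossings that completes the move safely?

The ogres already outnumber the knights at cell block A before anyone moves, so the starting position itself is disallowed.

No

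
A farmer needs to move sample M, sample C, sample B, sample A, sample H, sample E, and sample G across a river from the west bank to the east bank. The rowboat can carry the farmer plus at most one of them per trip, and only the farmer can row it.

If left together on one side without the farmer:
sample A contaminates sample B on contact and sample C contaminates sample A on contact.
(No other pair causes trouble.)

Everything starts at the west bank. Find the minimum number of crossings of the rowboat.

15

Counting alone: the farmer can take at most 1 across per trip to the east bank, so moving all 7 needs at least 7 loaded trips out, with a return between consecutive ones — at least 13 crossings.
The safety rule pushes this higher. Following every safe sequence of crossings, the most of the 7 that can be at the east bank as the rowboat arrives there on crossing 13 is 6 — never all 7.
So no plan with fewer than 15 crossings exists, and this one achieves 15:
1. Farmer goes to the east bank with sample A.  [the west bank: sample B, sample C, sample E, sample G, sample H, sample M | the east bank: sample A]
2. Farmer goes back to the west bank alone.  [the west bank: sample B, sample C, sample E, sample G, sample H, sample M | the east bank: sample A]
3. Farmer goes to the east bank with sample M.  [the west bank: sample B, sample C, sample E, sample G, sample H | the east bank: sample A, sample M]
4. Farmer goes back to the west bank alone.  [the west bank: sample B, sample C, sample E, sample G, sample H | the east bank: sample A, sample M]
5. Farmer goes to the east bank with sample C.  [the west bank: sample B, sample E, sample G, sample H | the east bank: sample A, sample C, sample M]
6. Farmer goes back to the west bank with sample A.  [the west bank: sample A, sample B, sample E, sample G, sample H | the east bank: sample C, sample M]
7. Farmer goes to the east bank with sample B.  [the west bank: sample A, sample E, sample G, sample H | the east bank: sample B, sample C, sample M]
8. Farmer goes back to the west bank alone.  [the west bank: sample A, sample E, sample G, sample H | the east bank: sample B, sample C, sample M]
9. Farmer goes to the east bank with sample H.  [the west bank: sample A, sample E, sample G | the east bank: sample B, sample C, sample H, sample M]
10. Farmer goes back to the west bank alone.  [the west bank: sample A, sample E, sample G | the east bank: sample B, sample C, sample H, sample M]
11. Farmer goes to the east bank with sample E.  [the west bank: sample A, sample G | the east bank: sample B, sample C, sample E, sample H, sample M]
12. Farmer goes back to the west bank alone.  [the west bank: sample A, sample G | the east bank: sample B, sample C, sample E, sample H, sample M]
13. Farmer goes to the east bank with sample G.  [the west bank: sample A | the east bank: sample B, sample C, sample E, sample G, sample H, sample M]
14. Farmer goes back to the west bank alone.  [the west bank: sample A | the east bank: sample B, sample C, sample E, sample G, sample H, sample M]
15. Farmer goes to the east bank with sample A.  [the west bank: — | the east bank: sample A, sample B, sample C, sample E, sample G, sample H, sample M]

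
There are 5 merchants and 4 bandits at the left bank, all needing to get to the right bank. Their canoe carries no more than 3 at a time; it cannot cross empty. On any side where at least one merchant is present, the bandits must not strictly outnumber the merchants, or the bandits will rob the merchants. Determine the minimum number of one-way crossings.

Counting alone: each trip to the right bank takes at most 3 across and each return brings at least 1 back, so after t trips out (and t−1 returns) at most 3t − (t−1) of the 9 are across; that first reaches 9 at t = 4, so at least 7 crossings are needed.
The plan below uses exactly 7 crossings, so it is optimal:
1. 3 bandits → the right bank.  (the left bank: 5M 1B; the right bank: 0M 3B)
2. 1 bandit ← the left bank.  (the left bank: 5M 2B; the right bank: 0M 2B)
3. 3 merchants → the right bank.  (the left bank: 2M 2B; the right bank: 3M 2B)
4. 1 merchant ← the left bank.  (the left bank: 3M 2B; the right bank: 2M 2B)
5. 2 merchants and 1 bandit → the right bank.  (the left bank: 1M 1B; the right bank: 4M 3B)
6. 1 merchant ← the left bank.  (the left bank: 2M 1B; the right bank: 3M 3B)
7. 2 merchants and 1 bandit → the right bank.  (the left bank: 0M 0B; the right bank: 5M 4B)

7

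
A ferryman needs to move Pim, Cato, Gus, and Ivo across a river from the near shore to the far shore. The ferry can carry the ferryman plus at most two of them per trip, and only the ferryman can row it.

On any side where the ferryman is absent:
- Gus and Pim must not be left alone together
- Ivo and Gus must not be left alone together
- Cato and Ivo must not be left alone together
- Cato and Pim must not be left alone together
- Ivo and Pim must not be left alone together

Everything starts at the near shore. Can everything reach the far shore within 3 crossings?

Counting alone: the ferryman can take at most 2 across per trip to the far shore, so moving all 4 needs at least 2 loaded trips out, with a return between consecutive ones — at least 3 crossings.
The safety rule pushes this higher. Following every safe sequence of crossings, the most of the 4 that can be at the far shore as the ferry arrives there on crossing 3 is 3 — never all 4.
So the move cannot be finished within 3 crossings. (The shortest complete plan takes 5:)
1. Ferryman goes to the far shore with Ivo and Pim.
2. Ferryman goes back to the near shore with Pim.
3. Ferryman goes to the far shore with Cato and Gus.
4. Ferryman goes back to the near shore with Ivo.
5. Ferryman goes to the far shore with Ivo and Pim.

No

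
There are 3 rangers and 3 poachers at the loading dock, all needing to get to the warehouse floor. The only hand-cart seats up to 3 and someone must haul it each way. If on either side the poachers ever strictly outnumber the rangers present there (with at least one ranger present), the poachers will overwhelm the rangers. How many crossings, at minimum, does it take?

Counting alone: each trip to the warehouse floor takes at most 3 across and each return brings at least 1 back, so after t trips out (and t−1 returns) at most 3t − (t−1) of the 6 are across; that first reaches 6 at t = 3, so at least 5 crossings are needed.
The plan below uses exactly 5 crossings, so it is optimal:
1. 2 poachers → the warehouse floor.  (the loading dock: 3R 1P; the warehouse floor: 0R 2P)
2. 1 poacher ← the loading dock.  (the loading dock: 3R 2P; the warehouse floor: 0R 1P)
3. 3 rangers → the warehouse floor.  (the loading dock: 0R 2P; the warehouse floor: 3R 1P)
4. 1 poacher ← the loading dock.  (the loading dock: 0R 3P; the warehouse floor: 3R 0P)
5. 3 poachers → the warehouse floor.  (the loading dock: 0R 0P; the warehouse floor: 3R 3P)

5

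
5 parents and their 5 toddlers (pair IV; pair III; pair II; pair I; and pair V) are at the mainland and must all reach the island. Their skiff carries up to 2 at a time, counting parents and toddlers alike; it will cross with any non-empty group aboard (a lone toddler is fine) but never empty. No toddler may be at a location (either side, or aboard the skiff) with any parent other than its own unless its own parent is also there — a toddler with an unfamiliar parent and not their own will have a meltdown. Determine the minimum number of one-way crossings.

Following every safe sequence of crossings from the start, the most of the 10 that can be at the island as the skiff arrives there on crossings 1, 3, 5, 7 is 2, 3, 4, 5 respectively; the best ever achieved is 5 of 10.
From crossing 9 on, no configuration arises that was not already reachable earlier: only 82 distinct safe configurations (who is on which side, and where the skiff is) can ever be reached, none of them has everyone across, and every continuation just revisits them. So no valid plan exists.

impossible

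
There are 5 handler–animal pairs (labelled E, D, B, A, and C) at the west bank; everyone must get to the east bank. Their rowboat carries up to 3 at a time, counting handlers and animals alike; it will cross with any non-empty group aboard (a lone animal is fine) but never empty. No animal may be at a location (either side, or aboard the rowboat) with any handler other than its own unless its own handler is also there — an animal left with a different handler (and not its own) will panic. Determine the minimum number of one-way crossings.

11

Counting alone: each trip to the east bank takes at most 3 across and each return brings at least 1 back, so after t trips out (and t−1 returns) at most 3t − (t−1) of the 10 are across; that first reaches 10 at t = 5, so at least 9 crossings are needed.
The safety rule pushes this higher. Following every safe sequence of crossings, the most of the 10 that can be at the east bank as the rowboat arrives there on crossing 9 is 9 — never all 10.
So no plan with fewer than 11 crossings exists, and this one achieves 11:
1. animal E and handler E cross → the east bank.
2. handler E crosses ← the west bank.
3. animal A, animal B, and animal D cross → the east bank.
4. animal E crosses ← the west bank.
5. handler A, handler B, and handler D cross → the east bank.
6. animal D and handler D cross ← the west bank.
7. handler C, handler D, and handler E cross → the east bank.
8. animal B crosses ← the west bank.
9. animal D and animal E cross → the east bank.
10. animal E crosses ← the west bank.
11. animal B, animal C, and animal E cross → the east bank.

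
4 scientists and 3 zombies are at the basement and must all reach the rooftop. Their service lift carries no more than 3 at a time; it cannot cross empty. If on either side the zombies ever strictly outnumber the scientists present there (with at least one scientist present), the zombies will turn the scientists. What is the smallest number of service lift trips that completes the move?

Counting alone: each trip to the rooftop takes at most 3 across and each return brings at least 1 back, so after t trips out (and t−1 returns) at most 3t − (t−1) of the 7 are across; that first reaches 7 at t = 3, so at least 5 crossings are needed.
The plan below uses exactly 5 crossings, so it is optimal:
1. 3 zombies → the rooftop.  (the basement: 4S 0Z; the rooftop: 0S 3Z)
2. 1 zombie ← the basement.  (the basement: 4S 1Z; the rooftop: 0S 2Z)
3. 3 scientists → the rooftop.  (the basement: 1S 1Z; the rooftop: 3S 2Z)
4. 1 scientist ← the basement.  (the basement: 2S 1Z; the rooftop: 2S 2Z)
5. 2 scientists and 1 zombie → the rooftop.  (the basement: 0S 0Z; the rooftop: 4S 3Z)

5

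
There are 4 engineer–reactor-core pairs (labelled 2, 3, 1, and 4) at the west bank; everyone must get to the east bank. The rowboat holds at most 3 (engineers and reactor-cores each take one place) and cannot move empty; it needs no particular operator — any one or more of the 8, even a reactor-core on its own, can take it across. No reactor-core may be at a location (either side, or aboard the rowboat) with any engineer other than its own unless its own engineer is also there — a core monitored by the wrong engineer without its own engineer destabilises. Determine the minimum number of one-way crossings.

Counting alone: each trip to the east bank takes at most 3 across and each return brings at least 1 back, so after t trips out (and t−1 returns) at most 3t − (t−1) of the 8 are across; that first reaches 8 at t = 4, so at least 7 crossings are needed.
The safety rule pushes this higher. Following every safe sequence of crossings, the most of the 8 that can be at the east bank as the rowboat arrives there on crossing 7 is 7 — never all 8.
So no plan with fewer than 9 crossings exists, and this one achieves 9:
1. engineer 2 and reactor-core 2 cross → the east bank.
2. engineer 2 crosses ← the west bank.
3. engineer 2, engineer 3, and reactor-core 3 cross → the east bank.
4. engineer 2 and reactor-core 2 cross ← the west bank.
5. engineer 1, engineer 2, and engineer 4 cross → the east bank.
6. reactor-core 3 crosses ← the west bank.
7. reactor-core 2 and reactor-core 3 cross → the east bank.
8. reactor-core 2 crosses ← the west bank.
9. reactor-core 1, reactor-core 2, and reactor-core 4 cross → the east bank.

9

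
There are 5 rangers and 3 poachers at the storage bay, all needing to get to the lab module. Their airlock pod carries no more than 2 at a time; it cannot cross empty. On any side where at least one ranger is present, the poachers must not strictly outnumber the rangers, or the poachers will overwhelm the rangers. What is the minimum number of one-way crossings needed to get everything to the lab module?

13

Counting alone: each trip to the lab module takes at most 2 across and each return brings at least 1 back, so after t trips out (and t−1 returns) at most 2t − (t−1) of the 8 are across; that first reaches 8 at t = 7, so at least 13 crossings are needed.
The plan below uses exactly 13 crossings, so it is optimal:
1. 2 poachers → the lab module.  (the storage bay: 5R 1P; the lab module: 0R 2P)
2. 1 poacher ← the storage bay.  (the storage bay: 5R 2P; the lab module: 0R 1P)
3. 2 poachers → the lab module.  (the storage bay: 5R 0P; the lab module: 0R 3P)
4. 1 poacher ← the storage bay.  (the storage bay: 5R 1P; the lab module: 0R 2P)
5. 2 rangers → the lab module.  (the storage bay: 3R 1P; the lab module: 2R 2P)
6. 1 poacher ← the storage bay.  (the storage bay: 3R 2P; the lab module: 2R 1P)
7. 1 ranger and 1 poacher → the lab module.  (the storage bay: 2R 1P; the lab module: 3R 2P)
8. 1 poacher ← the storage bay.  (the storage bay: 2R 2P; the lab module: 3R 1P)
9. 2 poachers → the lab module.  (the storage bay: 2R 0P; the lab module: 3R 3P)
10. 1 poacher ← the storage bay.  (the storage bay: 2R 1P; the lab module: 3R 2P)
11. 1 ranger and 1 poacher → the lab module.  (the storage bay: 1R 0P; the lab module: 4R 3P)
12. 1 poacher ← the storage bay.  (the storage bay: 1R 1P; the lab module: 4R 2P)
13. 1 ranger and 1 poacher → the lab module.  (the storage bay: 0R 0P; the lab module: 5R 3P)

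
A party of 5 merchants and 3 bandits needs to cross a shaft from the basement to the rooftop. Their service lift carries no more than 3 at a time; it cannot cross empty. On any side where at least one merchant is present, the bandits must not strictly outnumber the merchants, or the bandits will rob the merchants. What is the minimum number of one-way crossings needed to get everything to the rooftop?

Counting alone: each trip to the rooftop takes at most 3 across and each return brings at least 1 back, so after t trips out (and t−1 returns) at most 3t − (t−1) of the 8 are across; that first reaches 8 at t = 4, so at least 7 crossings are needed.
The plan below uses exactly 7 crossings, so it is optimal:
1. 2 bandits → the rooftop.  (the basement: 5M 1B; the rooftop: 0M 2B)
2. 1 bandit ← the basement.  (the basement: 5M 2B; the rooftop: 0M 1B)
3. 2 merchants and 1 bandit → the rooftop.  (the basement: 3M 1B; the rooftop: 2M 2B)
4. 1 bandit ← the basement.  (the basement: 3M 2B; the rooftop: 2M 1B)
5. 1 merchant and 2 bandits → the rooftop.  (the basement: 2M 0B; the rooftop: 3M 3B)
6. 1 bandit ← the basement.  (the basement: 2M 1B; the rooftop: 3M 2B)
7. 2 merchants and 1 bandit → the rooftop.  (the basement: 0M 0B; the rooftop: 5M 3B)

7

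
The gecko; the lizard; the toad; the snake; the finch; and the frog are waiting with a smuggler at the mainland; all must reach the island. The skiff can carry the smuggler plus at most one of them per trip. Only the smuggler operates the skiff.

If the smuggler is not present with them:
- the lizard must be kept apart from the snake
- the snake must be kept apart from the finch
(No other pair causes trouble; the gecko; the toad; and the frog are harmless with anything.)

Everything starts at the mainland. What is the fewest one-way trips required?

13

Counting alone: the smuggler can take at most 1 across per trip to the island, so moving all 6 needs at least 6 loaded trips out, with a return between consecutive ones — at least 11 crossings.
The safety rule pushes this higher. Following every safe sequence of crossings, the most of the 6 that can be at the island as the skiff arrives there on crossing 11 is 5 — never all 6.
So no plan with fewer than 13 crossings exists, and this one achieves 13:
1. Smuggler goes to the island with the snake.
2. Smuggler goes back to the mainland alone.
3. Smuggler goes to the island with the gecko.
4. Smuggler goes back to the mainland alone.
5. Smuggler goes to the island with the lizard.
6. Smuggler goes back to the mainland with the snake.
7. Smuggler goes to the island with the finch.
8. Smuggler goes back to the mainland alone.
9. Smuggler goes to the island with the toad.
10. Smuggler goes back to the mainland alone.
11. Smuggler goes to the island with the frog.
12. Smuggler goes back to the mainland alone.
13. Smuggler goes to the island with the snake.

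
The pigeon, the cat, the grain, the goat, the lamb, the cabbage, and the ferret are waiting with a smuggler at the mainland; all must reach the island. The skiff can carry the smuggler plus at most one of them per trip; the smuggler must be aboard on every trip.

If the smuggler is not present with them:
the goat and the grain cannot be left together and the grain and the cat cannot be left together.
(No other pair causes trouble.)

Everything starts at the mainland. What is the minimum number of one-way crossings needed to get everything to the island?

Counting alone: the smuggler can take at most 1 across per trip to the island, so moving all 7 needs at least 7 loaded trips out, with a return between consecutive ones — at least 13 crossings.
The safety rule pushes this higher. Following every safe sequence of crossings, the most of the 7 that can be at the island as the skiff arrives there on crossing 13 is 6 — never all 7.
So no plan with fewer than 15 crossings exists, and this one achieves 15:
1. Smuggler goes to the island with the grain.
2. Smuggler goes back to the mainland alone.
3. Smuggler goes to the island with the pigeon.
4. Smuggler goes back to the mainland alone.
5. Smuggler goes to the island with the cat.
6. Smuggler goes back to the mainland with the grain.
7. Smuggler goes to the island with the goat.
8. Smuggler goes back to the mainland alone.
9. Smuggler goes to the island with the lamb.
10. Smuggler goes back to the mainland alone.
11. Smuggler goes to the island with the cabbage.
12. Smuggler goes back to the mainland alone.
13. Smuggler goes to the island with the ferret.
14. Smuggler goes back to the mainland alone.
15. Smuggler goes to the island with the grain.

15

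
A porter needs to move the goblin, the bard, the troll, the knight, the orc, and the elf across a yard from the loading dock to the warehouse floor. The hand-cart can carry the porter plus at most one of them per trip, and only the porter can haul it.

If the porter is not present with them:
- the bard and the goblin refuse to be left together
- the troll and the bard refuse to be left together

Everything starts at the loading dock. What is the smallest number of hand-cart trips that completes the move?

Counting alone: the porter can take at most 1 across per trip to the warehouse floor, so moving all 6 needs at least 6 loaded trips out, with a return between consecutive ones — at least 11 crossings.
The safety rule pushes this higher. Following every safe sequence of crossings, the most of the 6 that can be at the warehouse floor as the hand-cart arrives there on crossing 11 is 5 — never all 6.
So no plan with fewer than 13 crossings exists, and this one achieves 13:
1. Porter goes to the warehouse floor with the bard.
2. Porter goes back to the loading dock alone.
3. Porter goes to the warehouse floor with the goblin.
4. Porter goes back to the loading dock with the bard.
5. Porter goes to the warehouse floor with the troll.
6. Porter goes back to the loading dock alone.
7. Porter goes to the warehouse floor with the knight.
8. Porter goes back to the loading dock alone.
9. Porter goes to the warehouse floor with the orc.
10. Porter goes back to the loading dock alone.
11. Porter goes to the warehouse floor with the elf.
12. Porter goes back to the loading dock alone.
13. Porter goes to the warehouse floor with the bard.

13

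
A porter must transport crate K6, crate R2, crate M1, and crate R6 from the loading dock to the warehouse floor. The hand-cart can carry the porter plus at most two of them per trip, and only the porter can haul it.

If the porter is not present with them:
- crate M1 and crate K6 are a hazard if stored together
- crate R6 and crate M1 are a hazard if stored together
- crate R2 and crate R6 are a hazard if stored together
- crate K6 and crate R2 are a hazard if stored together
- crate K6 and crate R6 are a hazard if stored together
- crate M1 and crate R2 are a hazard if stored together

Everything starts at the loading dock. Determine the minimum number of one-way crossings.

impossible

Whatever the first load, the items left behind include a forbidden pair without the porter. No opening move is safe, so no plan exists.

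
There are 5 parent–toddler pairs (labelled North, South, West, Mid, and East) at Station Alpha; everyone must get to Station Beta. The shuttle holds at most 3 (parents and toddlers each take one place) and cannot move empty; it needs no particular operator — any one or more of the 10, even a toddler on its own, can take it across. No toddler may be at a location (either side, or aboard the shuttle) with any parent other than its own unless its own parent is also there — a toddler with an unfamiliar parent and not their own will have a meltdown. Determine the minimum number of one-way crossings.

Counting alone: each trip to Station Beta takes at most 3 across and each return brings at least 1 back, so after t trips out (and t−1 returns) at most 3t − (t−1) of the 10 are across; that first reaches 10 at t = 5, so at least 9 crossings are needed.
The safety rule pushes this higher. Following every safe sequence of crossings, the most of the 10 that can be at Station Beta as the shuttle arrives there on crossing 9 is 9 — never all 10.
So no plan with fewer than 11 crossings exists, and this one achieves 11:
1. parent North and toddler North cross → Station Beta.
2. parent North crosses ← Station Alpha.
3. toddler Mid, toddler South, and toddler West cross → Station Beta.
4. toddler North crosses ← Station Alpha.
5. parent Mid, parent South, and parent West cross → Station Beta.
6. parent South and toddler South cross ← Station Alpha.
7. parent East, parent North, and parent South cross → Station Beta.
8. toddler West crosses ← Station Alpha.
9. toddler North and toddler South cross → Station Beta.
10. toddler North crosses ← Station Alpha.
11. toddler East, toddler North, and toddler West cross → Station Beta.

11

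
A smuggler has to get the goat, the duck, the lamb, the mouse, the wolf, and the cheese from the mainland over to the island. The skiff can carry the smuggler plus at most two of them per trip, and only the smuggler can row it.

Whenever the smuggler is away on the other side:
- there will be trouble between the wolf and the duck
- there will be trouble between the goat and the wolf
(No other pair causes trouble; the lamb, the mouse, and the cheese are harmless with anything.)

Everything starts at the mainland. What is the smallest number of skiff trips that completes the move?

Counting alone: the smuggler can take at most 2 across per trip to the island, so moving all 6 needs at least 3 loaded trips out, with a return between consecutive ones — at least 5 crossings.
The plan below uses exactly 5 crossings, so it is optimal:
1. Smuggler goes to the island with the duck and the goat.  [the mainland: the cheese, the lamb, the mouse, the wolf | the island: the duck, the goat]
2. Smuggler goes back to the mainland alone.  [the mainland: the cheese, the lamb, the mouse, the wolf | the island: the duck, the goat]
3. Smuggler goes to the island with the lamb and the mouse.  [the mainland: the cheese, the wolf | the island: the duck, the goat, the lamb, the mouse]
4. Smuggler goes back to the mainland alone.  [the mainland: the cheese, the wolf | the island: the duck, the goat, the lamb, the mouse]
5. Smuggler goes to the island with the cheese and the wolf.  [the mainland: — | the island: the cheese, the duck, the goat, the lamb, the mouse, the wolf]

5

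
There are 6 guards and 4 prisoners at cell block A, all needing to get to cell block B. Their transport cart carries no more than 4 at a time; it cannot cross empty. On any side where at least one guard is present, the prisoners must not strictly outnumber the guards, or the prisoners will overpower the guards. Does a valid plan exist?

Yes

1. 4 prisoners → cell block B.  (cell block A: 6G 0P; cell block B: 0G 4P)
2. 1 prisoner ← cell block A.  (cell block A: 6G 1P; cell block B: 0G 3P)
3. 4 guards → cell block B.  (cell block A: 2G 1P; cell block B: 4G 3P)
4. 1 prisoner ← cell block A.  (cell block A: 2G 2P; cell block B: 4G 2P)
5. 2 guards and 2 prisoners → cell block B.  (cell block A: 0G 0P; cell block B: 6G 4P)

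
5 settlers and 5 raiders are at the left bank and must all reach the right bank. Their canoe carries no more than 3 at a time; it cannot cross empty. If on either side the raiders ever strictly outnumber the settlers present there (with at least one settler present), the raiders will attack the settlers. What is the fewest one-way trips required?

Counting alone: each trip to the right bank takes at most 3 across and each return brings at least 1 back, so after t trips out (and t−1 returns) at most 3t − (t−1) of the 10 are across; that first reaches 10 at t = 5, so at least 9 crossings are needed.
The safety rule pushes this higher. Following every safe sequence of crossings, the most of the 10 that can be at the right bank as the canoe arrives there on crossing 9 is 9 — never all 10.
So no plan with fewer than 11 crossings exists, and this one achieves 11:
1. 2 raiders → the right bank.  (the left bank: 5S 3R; the right bank: 0S 2R)
2. 1 raider ← the left bank.  (the left bank: 5S 4R; the right bank: 0S 1R)
3. 3 raiders → the right bank.  (the left bank: 5S 1R; the right bank: 0S 4R)
4. 1 raider ← the left bank.  (the left bank: 5S 2R; the right bank: 0S 3R)
5. 3 settlers → the right bank.  (the left bank: 2S 2R; the right bank: 3S 3R)
6. 1 settler and 1 raider ← the left bank.  (the left bank: 3S 3R; the right bank: 2S 2R)
7. 3 settlers → the right bank.  (the left bank: 0S 3R; the right bank: 5S 2R)
8. 1 raider ← the left bank.  (the left bank: 0S 4R; the right bank: 5S 1R)
9. 2 raiders → the right bank.  (the left bank: 0S 2R; the right bank: 5S 3R)
10. 1 raider ← the left bank.  (the left bank: 0S 3R; the right bank: 5S 2R)
11. 3 raiders → the right bank.  (the left bank: 0S 0R; the right bank: 5S 5R)

11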